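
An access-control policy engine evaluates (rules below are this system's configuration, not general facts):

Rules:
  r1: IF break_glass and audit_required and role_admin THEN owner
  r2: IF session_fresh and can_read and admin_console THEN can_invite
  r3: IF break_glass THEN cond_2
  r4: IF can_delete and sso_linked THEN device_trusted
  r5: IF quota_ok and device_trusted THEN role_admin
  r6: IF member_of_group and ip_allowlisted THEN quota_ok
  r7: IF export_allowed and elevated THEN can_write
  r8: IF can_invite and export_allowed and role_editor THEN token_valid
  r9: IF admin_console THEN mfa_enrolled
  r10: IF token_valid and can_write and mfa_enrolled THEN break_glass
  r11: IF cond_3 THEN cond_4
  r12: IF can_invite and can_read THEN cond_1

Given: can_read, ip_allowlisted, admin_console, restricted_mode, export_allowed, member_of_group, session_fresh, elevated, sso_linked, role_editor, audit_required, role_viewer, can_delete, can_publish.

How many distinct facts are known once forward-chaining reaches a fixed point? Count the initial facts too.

Round 1: r2 [IF session_fresh and can_read and admin_console THEN can_invite]; r4 [IF can_delete and sso_linked THEN device_trusted]; r6 [IF member_of_group and ip_allowlisted THEN quota_ok]; r7 [IF export_allowed and elevated THEN can_write]; r9 [IF admin_console THEN mfa_enrolled]. Adds can_invite, device_trusted, quota_ok, can_write, mfa_enrolled.
Round 2: r5 [IF quota_ok and device_trusted THEN role_admin]; r8 [IF can_invite and export_allowed and role_editor THEN token_valid]; r12 [IF can_invite and can_read THEN cond_1]. Adds role_admin, token_valid, cond_1.
Round 3: r10 [IF token_valid and can_write and mfa_enrolled THEN break_glass]. Adds break_glass.
Round 4: r1 [IF break_glass and audit_required and role_admin THEN owner]; r3 [IF break_glass THEN cond_2]. Adds owner, cond_2.
Closure: {admin_console, audit_required, break_glass, can_delete, can_invite, can_publish, can_read, can_write, cond_1, cond_2, device_trusted, elevated, export_allowed, ip_allowlisted, member_of_group, mfa_enrolled, owner, quota_ok, restricted_mode, role_admin, role_editor, role_viewer, session_fresh, sso_linked, token_valid} — 25 facts.

25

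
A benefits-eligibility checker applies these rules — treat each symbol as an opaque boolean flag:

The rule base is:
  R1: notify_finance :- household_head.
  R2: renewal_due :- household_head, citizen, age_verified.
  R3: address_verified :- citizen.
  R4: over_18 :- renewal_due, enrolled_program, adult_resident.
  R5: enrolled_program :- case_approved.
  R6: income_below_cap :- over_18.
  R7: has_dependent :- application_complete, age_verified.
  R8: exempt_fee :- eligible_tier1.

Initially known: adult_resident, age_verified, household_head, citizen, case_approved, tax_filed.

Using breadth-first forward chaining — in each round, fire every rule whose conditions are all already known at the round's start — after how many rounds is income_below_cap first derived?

[1] R1 [notify_finance :- household_head.]; R2 [renewal_due :- household_head, citizen, age_verified.]; R3 [address_verified :- citizen.]; R5 [enrolled_program :- case_approved.]. ⇒ new: notify_finance, renewal_due, address_verified, enrolled_program.
[2] R4 [over_18 :- renewal_due, enrolled_program, adult_resident.]. ⇒ new: over_18.
[3] R6 [income_below_cap :- over_18.]. ⇒ new: income_below_cap.
income_below_cap first appears in round 3.

3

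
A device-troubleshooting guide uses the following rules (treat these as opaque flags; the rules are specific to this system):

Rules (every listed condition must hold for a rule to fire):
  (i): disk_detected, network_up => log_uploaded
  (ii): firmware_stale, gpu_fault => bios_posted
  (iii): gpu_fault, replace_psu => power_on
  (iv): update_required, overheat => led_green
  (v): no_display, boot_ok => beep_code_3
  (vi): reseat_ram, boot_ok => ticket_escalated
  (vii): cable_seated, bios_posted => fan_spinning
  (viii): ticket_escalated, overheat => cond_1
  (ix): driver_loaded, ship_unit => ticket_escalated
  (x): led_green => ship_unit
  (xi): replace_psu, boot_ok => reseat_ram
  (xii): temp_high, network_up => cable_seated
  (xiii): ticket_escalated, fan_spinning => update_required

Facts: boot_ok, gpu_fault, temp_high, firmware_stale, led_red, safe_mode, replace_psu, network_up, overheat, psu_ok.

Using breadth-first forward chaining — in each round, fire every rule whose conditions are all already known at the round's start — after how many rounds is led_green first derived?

4

Round 1 — (ii), (iii), (xi), (xii), derive bios_posted, power_on, reseat_ram, cable_seated.
Round 2 — (vi), (vii), derive ticket_escalated, fan_spinning.
Round 3 — (viii), (xiii), derive cond_1, update_required.
Round 4 — (iv), derive led_green.
led_green first appears in round 4.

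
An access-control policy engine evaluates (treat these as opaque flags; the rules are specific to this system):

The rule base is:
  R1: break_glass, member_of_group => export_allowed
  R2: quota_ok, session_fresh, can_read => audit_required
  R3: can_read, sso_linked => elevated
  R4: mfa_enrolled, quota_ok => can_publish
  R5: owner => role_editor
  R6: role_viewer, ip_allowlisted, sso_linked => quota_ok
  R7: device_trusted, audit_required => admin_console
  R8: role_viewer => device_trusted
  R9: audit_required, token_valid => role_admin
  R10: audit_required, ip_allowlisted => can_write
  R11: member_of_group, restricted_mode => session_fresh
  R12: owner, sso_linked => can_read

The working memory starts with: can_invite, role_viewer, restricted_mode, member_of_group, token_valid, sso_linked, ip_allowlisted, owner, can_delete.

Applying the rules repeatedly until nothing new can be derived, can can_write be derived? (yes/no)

yes

Round 1 fires R5, R6, R8, R11, R12, giving role_editor, quota_ok, device_trusted, session_fresh, can_read.
Round 2 fires R2, R3, giving audit_required, elevated.
Round 3 fires R7, R9, R10, giving admin_console, role_admin, can_write.
can_write appears in round 3, so it is derivable.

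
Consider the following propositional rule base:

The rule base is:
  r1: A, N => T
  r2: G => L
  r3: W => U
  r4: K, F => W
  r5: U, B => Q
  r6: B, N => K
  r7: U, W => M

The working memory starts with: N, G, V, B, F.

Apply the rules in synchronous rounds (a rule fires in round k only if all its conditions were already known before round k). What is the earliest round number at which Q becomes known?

Round 1 — r2, r6, derive L, K.
Round 2 — r4, derive W.
Round 3 — r3, derive U.
Round 4 — r5, r7, derive Q, M.
Q first appears in round 4.

4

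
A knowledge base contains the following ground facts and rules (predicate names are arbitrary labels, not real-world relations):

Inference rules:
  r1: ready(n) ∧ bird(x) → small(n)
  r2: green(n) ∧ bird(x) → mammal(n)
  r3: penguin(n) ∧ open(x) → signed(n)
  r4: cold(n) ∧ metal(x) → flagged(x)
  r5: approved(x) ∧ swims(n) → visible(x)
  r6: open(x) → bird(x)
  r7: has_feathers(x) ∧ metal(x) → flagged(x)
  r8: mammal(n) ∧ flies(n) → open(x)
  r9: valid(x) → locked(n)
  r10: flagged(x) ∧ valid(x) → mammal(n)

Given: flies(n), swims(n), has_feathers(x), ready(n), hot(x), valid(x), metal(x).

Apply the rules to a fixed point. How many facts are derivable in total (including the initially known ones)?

Round 1: r7 [has_feathers(x) ∧ metal(x) → flagged(x)]; r9 [valid(x) → locked(n)]. Adds flagged(x), locked(n).
Round 2: r10 [flagged(x) ∧ valid(x) → mammal(n)]. Adds mammal(n).
Round 3: r8 [mammal(n) ∧ flies(n) → open(x)]. Adds open(x).
Round 4: r6 [open(x) → bird(x)]. Adds bird(x).
Round 5: r1 [ready(n) ∧ bird(x) → small(n)]. Adds small(n).
Closure: {bird(x), flagged(x), flies(n), has_feathers(x), hot(x), locked(n), mammal(n), metal(x), open(x), ready(n), small(n), swims(n), valid(x)} — 13 facts.

13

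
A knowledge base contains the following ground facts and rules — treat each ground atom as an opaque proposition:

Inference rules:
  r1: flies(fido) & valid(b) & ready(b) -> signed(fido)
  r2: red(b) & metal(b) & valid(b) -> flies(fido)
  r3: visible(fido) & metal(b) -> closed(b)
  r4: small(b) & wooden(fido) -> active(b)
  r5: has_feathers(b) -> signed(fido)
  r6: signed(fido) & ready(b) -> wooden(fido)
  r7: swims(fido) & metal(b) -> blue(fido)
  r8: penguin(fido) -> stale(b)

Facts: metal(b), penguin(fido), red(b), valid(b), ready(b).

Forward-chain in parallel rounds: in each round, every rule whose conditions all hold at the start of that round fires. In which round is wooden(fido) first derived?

3

Round 1: r2 [red(b) & metal(b) & valid(b) -> flies(fido)]; r8 [penguin(fido) -> stale(b)]. New: flies(fido), stale(b).
Round 2: r1 [flies(fido) & valid(b) & ready(b) -> signed(fido)]. New: signed(fido).
Round 3: r6 [signed(fido) & ready(b) -> wooden(fido)]. New: wooden(fido).
wooden(fido) first appears in round 3.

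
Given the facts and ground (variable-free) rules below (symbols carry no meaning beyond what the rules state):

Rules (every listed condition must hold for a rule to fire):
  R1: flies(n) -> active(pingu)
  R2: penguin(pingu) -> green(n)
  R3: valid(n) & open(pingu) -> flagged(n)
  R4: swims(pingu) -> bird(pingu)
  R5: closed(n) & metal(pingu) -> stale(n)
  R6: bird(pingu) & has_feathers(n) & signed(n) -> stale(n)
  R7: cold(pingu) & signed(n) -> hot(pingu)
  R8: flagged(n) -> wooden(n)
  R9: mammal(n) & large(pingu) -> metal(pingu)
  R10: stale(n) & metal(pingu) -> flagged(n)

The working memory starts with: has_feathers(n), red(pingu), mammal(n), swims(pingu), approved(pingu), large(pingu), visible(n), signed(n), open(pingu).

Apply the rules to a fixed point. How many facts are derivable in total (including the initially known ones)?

14

Round 1 — R4, R9, derive bird(pingu), metal(pingu).
Round 2 — R6, derive stale(n).
Round 3 — R10, derive flagged(n).
Round 4 — R8, derive wooden(n).
Closure: {approved(pingu), bird(pingu), flagged(n), has_feathers(n), large(pingu), mammal(n), metal(pingu), open(pingu), red(pingu), signed(n), stale(n), swims(pingu), visible(n), wooden(n)} — 14 facts.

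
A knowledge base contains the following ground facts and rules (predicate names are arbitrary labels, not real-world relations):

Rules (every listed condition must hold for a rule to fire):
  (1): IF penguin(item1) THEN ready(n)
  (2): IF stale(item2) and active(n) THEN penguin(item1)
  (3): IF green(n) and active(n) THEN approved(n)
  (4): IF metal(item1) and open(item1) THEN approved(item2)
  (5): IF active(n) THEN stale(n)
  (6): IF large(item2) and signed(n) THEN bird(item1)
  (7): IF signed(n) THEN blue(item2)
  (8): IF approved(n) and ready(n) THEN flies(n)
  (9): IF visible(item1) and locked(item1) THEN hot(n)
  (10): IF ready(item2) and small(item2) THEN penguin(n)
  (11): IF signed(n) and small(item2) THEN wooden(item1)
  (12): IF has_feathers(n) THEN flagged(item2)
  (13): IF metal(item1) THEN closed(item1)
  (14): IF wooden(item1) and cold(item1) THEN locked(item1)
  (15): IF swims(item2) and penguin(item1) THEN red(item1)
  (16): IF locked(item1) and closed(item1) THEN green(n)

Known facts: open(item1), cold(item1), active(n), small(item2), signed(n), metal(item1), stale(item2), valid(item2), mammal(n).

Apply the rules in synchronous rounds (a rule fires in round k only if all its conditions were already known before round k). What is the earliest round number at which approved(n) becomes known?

Round 1: (2) [IF stale(item2) and active(n) THEN penguin(item1)]; (4) [IF metal(item1) and open(item1) THEN approved(item2)]; (5) [IF active(n) THEN stale(n)]; (7) [IF signed(n) THEN blue(item2)]; (11) [IF signed(n) and small(item2) THEN wooden(item1)]; (13) [IF metal(item1) THEN closed(item1)]. Adds penguin(item1), approved(item2), stale(n), blue(item2), wooden(item1), closed(item1).
Round 2: (1) [IF penguin(item1) THEN ready(n)]; (14) [IF wooden(item1) and cold(item1) THEN locked(item1)]. Adds ready(n), locked(item1).
Round 3: (16) [IF locked(item1) and closed(item1) THEN green(n)]. Adds green(n).
Round 4: (3) [IF green(n) and active(n) THEN approved(n)]. Adds approved(n).
approved(n) first appears in round 4.

4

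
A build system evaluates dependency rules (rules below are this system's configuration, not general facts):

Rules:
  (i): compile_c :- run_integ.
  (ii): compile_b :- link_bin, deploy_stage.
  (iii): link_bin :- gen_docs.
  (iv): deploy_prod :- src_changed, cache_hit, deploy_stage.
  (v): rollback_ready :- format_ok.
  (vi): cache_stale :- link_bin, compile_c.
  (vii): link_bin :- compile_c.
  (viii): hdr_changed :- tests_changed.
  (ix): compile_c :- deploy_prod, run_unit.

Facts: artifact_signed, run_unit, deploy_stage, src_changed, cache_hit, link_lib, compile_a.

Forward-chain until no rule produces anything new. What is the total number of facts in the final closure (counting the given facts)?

12

Round 1 fires (iv), giving deploy_prod.
Round 2 fires (ix), giving compile_c.
Round 3 fires (vii), giving link_bin.
Round 4 fires (ii), (vi), giving compile_b, cache_stale.
Closure: {artifact_signed, cache_hit, cache_stale, compile_a, compile_b, compile_c, deploy_prod, deploy_stage, link_bin, link_lib, run_unit, src_changed} — 12 facts.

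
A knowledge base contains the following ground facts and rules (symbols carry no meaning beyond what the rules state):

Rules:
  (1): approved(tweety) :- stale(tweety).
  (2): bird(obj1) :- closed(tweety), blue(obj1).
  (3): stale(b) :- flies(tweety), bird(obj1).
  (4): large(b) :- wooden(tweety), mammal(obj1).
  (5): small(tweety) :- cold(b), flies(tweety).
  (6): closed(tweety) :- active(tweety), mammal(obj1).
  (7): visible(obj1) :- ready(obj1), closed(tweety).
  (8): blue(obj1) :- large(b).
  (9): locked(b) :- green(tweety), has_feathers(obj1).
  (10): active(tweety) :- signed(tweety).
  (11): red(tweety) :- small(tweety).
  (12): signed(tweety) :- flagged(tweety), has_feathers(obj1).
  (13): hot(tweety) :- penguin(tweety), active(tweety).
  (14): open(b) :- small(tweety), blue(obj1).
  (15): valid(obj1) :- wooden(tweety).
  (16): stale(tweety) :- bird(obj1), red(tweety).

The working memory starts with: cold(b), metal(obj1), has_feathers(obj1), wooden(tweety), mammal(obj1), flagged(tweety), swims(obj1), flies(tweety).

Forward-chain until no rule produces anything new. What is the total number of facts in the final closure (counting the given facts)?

21

[1] (4) [large(b) :- wooden(tweety), mammal(obj1).]; (5) [small(tweety) :- cold(b), flies(tweety).]; (12) [signed(tweety) :- flagged(tweety), has_feathers(obj1).]; (15) [valid(obj1) :- wooden(tweety).]. ⇒ new: large(b), small(tweety), signed(tweety), valid(obj1).
[2] (8) [blue(obj1) :- large(b).]; (10) [active(tweety) :- signed(tweety).]; (11) [red(tweety) :- small(tweety).]. ⇒ new: blue(obj1), active(tweety), red(tweety).
[3] (6) [closed(tweety) :- active(tweety), mammal(obj1).]; (14) [open(b) :- small(tweety), blue(obj1).]. ⇒ new: closed(tweety), open(b).
[4] (2) [bird(obj1) :- closed(tweety), blue(obj1).]. ⇒ new: bird(obj1).
[5] (3) [stale(b) :- flies(tweety), bird(obj1).]; (16) [stale(tweety) :- bird(obj1), red(tweety).]. ⇒ new: stale(b), stale(tweety).
[6] (1) [approved(tweety) :- stale(tweety).]. ⇒ new: approved(tweety).
Closure: {active(tweety), approved(tweety), bird(obj1), blue(obj1), closed(tweety), cold(b), flagged(tweety), flies(tweety), has_feathers(obj1), large(b), mammal(obj1), metal(obj1), open(b), red(tweety), signed(tweety), small(tweety), stale(b), stale(tweety), swims(obj1), valid(obj1), wooden(tweety)} — 21 facts.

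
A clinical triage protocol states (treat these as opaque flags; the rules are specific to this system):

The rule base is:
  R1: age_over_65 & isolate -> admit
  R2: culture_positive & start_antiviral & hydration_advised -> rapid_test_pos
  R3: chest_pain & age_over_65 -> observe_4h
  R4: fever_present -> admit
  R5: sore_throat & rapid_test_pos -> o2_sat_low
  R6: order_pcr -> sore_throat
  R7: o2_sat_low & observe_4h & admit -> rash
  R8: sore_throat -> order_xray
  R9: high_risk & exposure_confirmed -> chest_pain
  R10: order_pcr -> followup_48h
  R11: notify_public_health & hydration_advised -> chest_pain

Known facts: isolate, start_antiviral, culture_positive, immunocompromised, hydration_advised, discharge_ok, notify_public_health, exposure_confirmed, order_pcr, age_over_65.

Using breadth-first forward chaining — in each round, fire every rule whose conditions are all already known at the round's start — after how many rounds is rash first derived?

3

[1] R1 [age_over_65 & isolate -> admit]; R2 [culture_positive & start_antiviral & hydration_advised -> rapid_test_pos]; R6 [order_pcr -> sore_throat]; R10 [order_pcr -> followup_48h]; R11 [notify_public_health & hydration_advised -> chest_pain]. ⇒ new: admit, rapid_test_pos, sore_throat, followup_48h, chest_pain.
[2] R3 [chest_pain & age_over_65 -> observe_4h]; R5 [sore_throat & rapid_test_pos -> o2_sat_low]; R8 [sore_throat -> order_xray]. ⇒ new: observe_4h, o2_sat_low, order_xray.
[3] R7 [o2_sat_low & observe_4h & admit -> rash]. ⇒ new: rash.
rash first appears in round 3.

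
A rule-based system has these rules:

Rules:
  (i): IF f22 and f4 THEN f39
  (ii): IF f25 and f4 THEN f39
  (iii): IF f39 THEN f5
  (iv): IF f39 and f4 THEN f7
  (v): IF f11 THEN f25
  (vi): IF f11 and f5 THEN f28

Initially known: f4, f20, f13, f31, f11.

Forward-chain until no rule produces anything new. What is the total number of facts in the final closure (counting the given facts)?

10

Round 1: (v) [IF f11 THEN f25]. Adds f25.
Round 2: (ii) [IF f25 and f4 THEN f39]. Adds f39.
Round 3: (iii) [IF f39 THEN f5]; (iv) [IF f39 and f4 THEN f7]. Adds f5, f7.
Round 4: (vi) [IF f11 and f5 THEN f28]. Adds f28.
Closure: {f11, f13, f20, f25, f28, f31, f39, f4, f5, f7} — 10 facts.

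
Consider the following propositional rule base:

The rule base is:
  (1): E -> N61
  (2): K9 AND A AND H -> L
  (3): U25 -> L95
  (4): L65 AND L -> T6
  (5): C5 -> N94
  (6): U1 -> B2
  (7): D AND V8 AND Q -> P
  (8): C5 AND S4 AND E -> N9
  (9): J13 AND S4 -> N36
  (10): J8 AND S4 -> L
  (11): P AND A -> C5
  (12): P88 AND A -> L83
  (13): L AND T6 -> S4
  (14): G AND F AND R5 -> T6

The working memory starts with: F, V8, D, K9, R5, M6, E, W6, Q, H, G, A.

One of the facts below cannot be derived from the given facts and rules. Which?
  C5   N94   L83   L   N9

[1] (1) [E -> N61]; (2) [K9 AND A AND H -> L]; (7) [D AND V8 AND Q -> P]; (14) [G AND F AND R5 -> T6]. ⇒ new: N61, L, P, T6.
[2] (11) [P AND A -> C5]; (13) [L AND T6 -> S4]. ⇒ new: C5, S4.
[3] (5) [C5 -> N94]; (8) [C5 AND S4 AND E -> N9]. ⇒ new: N94, N9.
Derived: C5 (round 2), L (round 1), N9 (round 3), N94 (round 3). L83 never appears in any round.

L83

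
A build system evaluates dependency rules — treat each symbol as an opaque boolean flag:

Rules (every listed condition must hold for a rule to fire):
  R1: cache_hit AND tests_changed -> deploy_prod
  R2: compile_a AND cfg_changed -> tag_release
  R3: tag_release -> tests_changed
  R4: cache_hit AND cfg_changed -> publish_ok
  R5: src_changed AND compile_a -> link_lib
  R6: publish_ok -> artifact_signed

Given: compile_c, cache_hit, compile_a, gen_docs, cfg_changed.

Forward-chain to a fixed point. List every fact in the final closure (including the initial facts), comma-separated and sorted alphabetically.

Round 1: R2 [compile_a AND cfg_changed -> tag_release]; R4 [cache_hit AND cfg_changed -> publish_ok]. New: tag_release, publish_ok.
Round 2: R3 [tag_release -> tests_changed]; R6 [publish_ok -> artifact_signed]. New: tests_changed, artifact_signed.
Round 3: R1 [cache_hit AND tests_changed -> deploy_prod]. New: deploy_prod.

artifact_signed, cache_hit, cfg_changed, compile_a, compile_c, deploy_prod, gen_docs, publish_ok, tag_release, tests_changed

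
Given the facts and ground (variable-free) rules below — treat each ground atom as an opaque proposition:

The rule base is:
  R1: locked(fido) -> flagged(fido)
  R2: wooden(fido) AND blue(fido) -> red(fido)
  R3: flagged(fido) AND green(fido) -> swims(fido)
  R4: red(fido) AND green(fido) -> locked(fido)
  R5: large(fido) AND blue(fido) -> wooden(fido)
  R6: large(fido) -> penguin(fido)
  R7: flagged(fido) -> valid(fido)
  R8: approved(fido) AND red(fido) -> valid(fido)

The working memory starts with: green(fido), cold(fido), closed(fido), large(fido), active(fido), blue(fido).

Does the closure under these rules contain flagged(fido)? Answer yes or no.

yes

Round 1: R5 [large(fido) AND blue(fido) -> wooden(fido)]; R6 [large(fido) -> penguin(fido)]. New: wooden(fido), penguin(fido).
Round 2: R2 [wooden(fido) AND blue(fido) -> red(fido)]. New: red(fido).
Round 3: R4 [red(fido) AND green(fido) -> locked(fido)]. New: locked(fido).
Round 4: R1 [locked(fido) -> flagged(fido)]. New: flagged(fido).
Round 5: R3 [flagged(fido) AND green(fido) -> swims(fido)]; R7 [flagged(fido) -> valid(fido)]. New: swims(fido), valid(fido).
flagged(fido) appears in round 4, so it is derivable.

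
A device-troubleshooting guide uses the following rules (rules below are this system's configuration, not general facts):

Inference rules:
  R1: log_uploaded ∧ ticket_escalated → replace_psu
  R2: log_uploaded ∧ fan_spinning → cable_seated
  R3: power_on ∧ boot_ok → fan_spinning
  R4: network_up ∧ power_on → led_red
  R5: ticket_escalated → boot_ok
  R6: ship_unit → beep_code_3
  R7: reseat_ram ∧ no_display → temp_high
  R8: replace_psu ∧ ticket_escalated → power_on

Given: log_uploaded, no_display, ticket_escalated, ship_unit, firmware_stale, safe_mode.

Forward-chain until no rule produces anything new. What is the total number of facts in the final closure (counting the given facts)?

12

Round 1 — R1, R5, R6, derive replace_psu, boot_ok, beep_code_3.
Round 2 — R8, derive power_on.
Round 3 — R3, derive fan_spinning.
Round 4 — R2, derive cable_seated.
Closure: {beep_code_3, boot_ok, cable_seated, fan_spinning, firmware_stale, log_uploaded, no_display, power_on, replace_psu, safe_mode, ship_unit, ticket_escalated} — 12 facts.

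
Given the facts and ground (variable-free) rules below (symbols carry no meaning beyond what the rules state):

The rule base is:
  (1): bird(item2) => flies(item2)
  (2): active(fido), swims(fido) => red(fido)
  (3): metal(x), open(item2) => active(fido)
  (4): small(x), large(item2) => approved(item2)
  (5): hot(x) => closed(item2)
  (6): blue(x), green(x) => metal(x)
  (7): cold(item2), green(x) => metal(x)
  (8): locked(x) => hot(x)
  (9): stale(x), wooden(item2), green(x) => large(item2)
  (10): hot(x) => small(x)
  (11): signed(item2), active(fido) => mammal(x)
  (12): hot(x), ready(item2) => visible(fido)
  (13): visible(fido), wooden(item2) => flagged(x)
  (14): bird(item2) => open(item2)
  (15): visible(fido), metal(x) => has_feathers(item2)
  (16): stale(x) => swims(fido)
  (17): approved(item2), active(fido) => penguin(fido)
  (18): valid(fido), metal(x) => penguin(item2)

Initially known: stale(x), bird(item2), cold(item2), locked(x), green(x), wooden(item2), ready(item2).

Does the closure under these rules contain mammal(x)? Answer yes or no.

no

Round 1 — (1), (7), (8), (9), (14), (16), derive flies(item2), metal(x), hot(x), large(item2), open(item2), swims(fido).
Round 2 — (3), (5), (10), (12), derive active(fido), closed(item2), small(x), visible(fido).
Round 3 — (2), (4), (13), (15), derive red(fido), approved(item2), flagged(x), has_feathers(item2).
Round 4 — (17), derive penguin(fido).
Fixed point reached. mammal(x) is concluded only by (11); (11) needs signed(item2) (never derived).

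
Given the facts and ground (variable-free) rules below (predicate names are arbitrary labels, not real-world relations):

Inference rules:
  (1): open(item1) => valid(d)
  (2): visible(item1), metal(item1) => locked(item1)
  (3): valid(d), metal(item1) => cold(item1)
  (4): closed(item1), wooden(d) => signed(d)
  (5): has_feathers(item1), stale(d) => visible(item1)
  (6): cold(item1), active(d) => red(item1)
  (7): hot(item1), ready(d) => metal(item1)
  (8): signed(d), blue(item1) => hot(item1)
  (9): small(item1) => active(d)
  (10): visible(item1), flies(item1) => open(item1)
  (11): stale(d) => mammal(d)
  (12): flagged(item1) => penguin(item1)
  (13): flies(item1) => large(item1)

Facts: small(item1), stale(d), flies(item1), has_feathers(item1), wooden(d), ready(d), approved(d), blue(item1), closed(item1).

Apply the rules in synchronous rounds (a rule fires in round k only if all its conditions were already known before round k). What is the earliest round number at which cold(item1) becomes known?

Round 1: (4) [closed(item1), wooden(d) => signed(d)]; (5) [has_feathers(item1), stale(d) => visible(item1)]; (9) [small(item1) => active(d)]; (11) [stale(d) => mammal(d)]; (13) [flies(item1) => large(item1)]. Adds signed(d), visible(item1), active(d), mammal(d), large(item1).
Round 2: (8) [signed(d), blue(item1) => hot(item1)]; (10) [visible(item1), flies(item1) => open(item1)]. Adds hot(item1), open(item1).
Round 3: (1) [open(item1) => valid(d)]; (7) [hot(item1), ready(d) => metal(item1)]. Adds valid(d), metal(item1).
Round 4: (2) [visible(item1), metal(item1) => locked(item1)]; (3) [valid(d), metal(item1) => cold(item1)]. Adds locked(item1), cold(item1).
cold(item1) first appears in round 4.

4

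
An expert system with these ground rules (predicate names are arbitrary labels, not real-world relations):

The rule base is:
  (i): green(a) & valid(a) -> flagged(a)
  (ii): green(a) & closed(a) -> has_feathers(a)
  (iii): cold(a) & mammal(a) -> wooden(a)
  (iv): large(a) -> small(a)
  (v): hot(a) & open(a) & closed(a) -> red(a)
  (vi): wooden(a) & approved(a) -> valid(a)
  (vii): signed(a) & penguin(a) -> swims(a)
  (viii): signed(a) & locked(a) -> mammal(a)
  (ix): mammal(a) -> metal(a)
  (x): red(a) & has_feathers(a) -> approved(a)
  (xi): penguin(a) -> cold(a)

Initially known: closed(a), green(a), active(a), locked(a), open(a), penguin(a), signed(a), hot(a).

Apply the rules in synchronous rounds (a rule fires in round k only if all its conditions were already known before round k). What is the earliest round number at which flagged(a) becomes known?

4

[1] (ii) [green(a) & closed(a) -> has_feathers(a)]; (v) [hot(a) & open(a) & closed(a) -> red(a)]; (vii) [signed(a) & penguin(a) -> swims(a)]; (viii) [signed(a) & locked(a) -> mammal(a)]; (xi) [penguin(a) -> cold(a)]. ⇒ new: has_feathers(a), red(a), swims(a), mammal(a), cold(a).
[2] (iii) [cold(a) & mammal(a) -> wooden(a)]; (ix) [mammal(a) -> metal(a)]; (x) [red(a) & has_feathers(a) -> approved(a)]. ⇒ new: wooden(a), metal(a), approved(a).
[3] (vi) [wooden(a) & approved(a) -> valid(a)]. ⇒ new: valid(a).
[4] (i) [green(a) & valid(a) -> flagged(a)]. ⇒ new: flagged(a).
flagged(a) first appears in round 4.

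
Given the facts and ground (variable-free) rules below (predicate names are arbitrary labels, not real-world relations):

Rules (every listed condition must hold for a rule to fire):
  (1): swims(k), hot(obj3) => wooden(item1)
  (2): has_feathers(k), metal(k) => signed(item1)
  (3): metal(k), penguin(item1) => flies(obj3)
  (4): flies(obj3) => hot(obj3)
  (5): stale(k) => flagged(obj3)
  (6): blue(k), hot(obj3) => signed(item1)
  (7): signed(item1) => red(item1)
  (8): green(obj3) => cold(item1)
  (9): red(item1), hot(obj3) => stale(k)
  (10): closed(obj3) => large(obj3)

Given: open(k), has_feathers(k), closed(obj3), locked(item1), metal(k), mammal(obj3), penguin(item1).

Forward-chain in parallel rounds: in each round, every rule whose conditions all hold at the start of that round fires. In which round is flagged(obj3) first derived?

4

Round 1: (2) [has_feathers(k), metal(k) => signed(item1)]; (3) [metal(k), penguin(item1) => flies(obj3)]; (10) [closed(obj3) => large(obj3)]. Adds signed(item1), flies(obj3), large(obj3).
Round 2: (4) [flies(obj3) => hot(obj3)]; (7) [signed(item1) => red(item1)]. Adds hot(obj3), red(item1).
Round 3: (9) [red(item1), hot(obj3) => stale(k)]. Adds stale(k).
Round 4: (5) [stale(k) => flagged(obj3)]. Adds flagged(obj3).
flagged(obj3) first appears in round 4.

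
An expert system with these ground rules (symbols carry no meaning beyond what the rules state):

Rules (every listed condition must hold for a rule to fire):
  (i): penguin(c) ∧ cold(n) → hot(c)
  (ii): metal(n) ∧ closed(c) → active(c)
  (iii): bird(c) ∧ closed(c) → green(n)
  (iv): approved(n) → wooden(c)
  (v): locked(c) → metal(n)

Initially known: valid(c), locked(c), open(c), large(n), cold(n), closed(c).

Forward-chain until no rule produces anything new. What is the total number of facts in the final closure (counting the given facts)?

Round 1 — (v), derive metal(n).
Round 2 — (ii), derive active(c).
Closure: {active(c), closed(c), cold(n), large(n), locked(c), metal(n), open(c), valid(c)} — 8 facts.

8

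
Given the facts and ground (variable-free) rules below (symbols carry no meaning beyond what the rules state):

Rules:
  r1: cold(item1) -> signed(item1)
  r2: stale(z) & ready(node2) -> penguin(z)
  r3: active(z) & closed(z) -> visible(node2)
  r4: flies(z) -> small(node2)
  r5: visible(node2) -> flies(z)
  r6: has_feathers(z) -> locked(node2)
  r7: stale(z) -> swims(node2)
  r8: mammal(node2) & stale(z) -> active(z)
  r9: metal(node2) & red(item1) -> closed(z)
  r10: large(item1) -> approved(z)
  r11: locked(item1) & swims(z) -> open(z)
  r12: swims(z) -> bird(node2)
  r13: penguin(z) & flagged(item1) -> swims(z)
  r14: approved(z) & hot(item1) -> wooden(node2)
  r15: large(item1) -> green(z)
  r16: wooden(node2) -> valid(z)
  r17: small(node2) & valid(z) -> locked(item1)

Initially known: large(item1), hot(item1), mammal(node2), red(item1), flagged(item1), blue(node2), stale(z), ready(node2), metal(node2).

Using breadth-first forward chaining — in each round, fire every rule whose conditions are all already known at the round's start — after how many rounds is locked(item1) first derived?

5

Round 1: r2 [stale(z) & ready(node2) -> penguin(z)]; r7 [stale(z) -> swims(node2)]; r8 [mammal(node2) & stale(z) -> active(z)]; r9 [metal(node2) & red(item1) -> closed(z)]; r10 [large(item1) -> approved(z)]; r15 [large(item1) -> green(z)]. Adds penguin(z), swims(node2), active(z), closed(z), approved(z), green(z).
Round 2: r3 [active(z) & closed(z) -> visible(node2)]; r13 [penguin(z) & flagged(item1) -> swims(z)]; r14 [approved(z) & hot(item1) -> wooden(node2)]. Adds visible(node2), swims(z), wooden(node2).
Round 3: r5 [visible(node2) -> flies(z)]; r12 [swims(z) -> bird(node2)]; r16 [wooden(node2) -> valid(z)]. Adds flies(z), bird(node2), valid(z).
Round 4: r4 [flies(z) -> small(node2)]. Adds small(node2).
Round 5: r17 [small(node2) & valid(z) -> locked(item1)]. Adds locked(item1).
locked(item1) first appears in round 5.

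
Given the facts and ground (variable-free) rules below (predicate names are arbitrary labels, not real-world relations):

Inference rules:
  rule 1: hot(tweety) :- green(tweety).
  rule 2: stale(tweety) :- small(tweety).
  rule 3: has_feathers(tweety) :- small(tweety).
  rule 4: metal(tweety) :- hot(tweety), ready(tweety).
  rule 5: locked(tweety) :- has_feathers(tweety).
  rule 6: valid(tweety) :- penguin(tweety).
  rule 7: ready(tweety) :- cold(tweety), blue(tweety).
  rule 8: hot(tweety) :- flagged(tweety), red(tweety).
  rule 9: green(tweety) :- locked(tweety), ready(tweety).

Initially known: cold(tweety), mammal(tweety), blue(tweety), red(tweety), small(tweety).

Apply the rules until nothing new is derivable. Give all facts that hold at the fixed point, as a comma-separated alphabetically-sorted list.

blue(tweety), cold(tweety), green(tweety), has_feathers(tweety), hot(tweety), locked(tweety), mammal(tweety), metal(tweety), ready(tweety), red(tweety), small(tweety), stale(tweety)

Round 1: rule 2 [stale(tweety) :- small(tweety).]; rule 3 [has_feathers(tweety) :- small(tweety).]; rule 7 [ready(tweety) :- cold(tweety), blue(tweety).]. New: stale(tweety), has_feathers(tweety), ready(tweety).
Round 2: rule 5 [locked(tweety) :- has_feathers(tweety).]. New: locked(tweety).
Round 3: rule 9 [green(tweety) :- locked(tweety), ready(tweety).]. New: green(tweety).
Round 4: rule 1 [hot(tweety) :- green(tweety).]. New: hot(tweety).
Round 5: rule 4 [metal(tweety) :- hot(tweety), ready(tweety).]. New: metal(tweety).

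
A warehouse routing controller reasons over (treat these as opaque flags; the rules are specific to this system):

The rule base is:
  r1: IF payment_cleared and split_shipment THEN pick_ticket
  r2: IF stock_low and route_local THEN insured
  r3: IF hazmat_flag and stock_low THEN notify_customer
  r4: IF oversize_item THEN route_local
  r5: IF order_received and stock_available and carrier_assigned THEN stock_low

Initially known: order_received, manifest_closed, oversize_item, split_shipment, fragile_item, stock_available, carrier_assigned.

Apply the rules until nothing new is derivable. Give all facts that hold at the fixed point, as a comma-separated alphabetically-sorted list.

carrier_assigned, fragile_item, insured, manifest_closed, order_received, oversize_item, route_local, split_shipment, stock_available, stock_low

Round 1: r4 [IF oversize_item THEN route_local]; r5 [IF order_received and stock_available and carrier_assigned THEN stock_low]. Adds route_local, stock_low.
Round 2: r2 [IF stock_low and route_local THEN insured]. Adds insured.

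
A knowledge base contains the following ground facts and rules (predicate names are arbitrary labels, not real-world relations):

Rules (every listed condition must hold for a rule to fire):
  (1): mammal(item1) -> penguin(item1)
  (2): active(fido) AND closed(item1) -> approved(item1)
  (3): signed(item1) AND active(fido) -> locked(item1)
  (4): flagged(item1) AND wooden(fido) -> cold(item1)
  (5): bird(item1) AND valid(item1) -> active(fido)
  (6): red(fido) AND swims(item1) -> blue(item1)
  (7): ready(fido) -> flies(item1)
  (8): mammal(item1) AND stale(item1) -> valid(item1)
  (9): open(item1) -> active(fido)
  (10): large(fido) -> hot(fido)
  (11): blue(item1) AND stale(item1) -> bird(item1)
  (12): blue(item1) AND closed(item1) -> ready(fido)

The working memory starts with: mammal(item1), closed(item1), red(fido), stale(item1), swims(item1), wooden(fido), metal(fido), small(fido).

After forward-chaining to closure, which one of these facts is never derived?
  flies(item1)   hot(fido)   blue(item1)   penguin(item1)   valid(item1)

[1] (1) [mammal(item1) -> penguin(item1)]; (6) [red(fido) AND swims(item1) -> blue(item1)]; (8) [mammal(item1) AND stale(item1) -> valid(item1)]. ⇒ new: penguin(item1), blue(item1), valid(item1).
[2] (11) [blue(item1) AND stale(item1) -> bird(item1)]; (12) [blue(item1) AND closed(item1) -> ready(fido)]. ⇒ new: bird(item1), ready(fido).
[3] (5) [bird(item1) AND valid(item1) -> active(fido)]; (7) [ready(fido) -> flies(item1)]. ⇒ new: active(fido), flies(item1).
[4] (2) [active(fido) AND closed(item1) -> approved(item1)]. ⇒ new: approved(item1).
Derived: blue(item1) (round 1), valid(item1) (round 1), penguin(item1) (round 1), flies(item1) (round 3). hot(fido) never appears in any round.

hot(fido)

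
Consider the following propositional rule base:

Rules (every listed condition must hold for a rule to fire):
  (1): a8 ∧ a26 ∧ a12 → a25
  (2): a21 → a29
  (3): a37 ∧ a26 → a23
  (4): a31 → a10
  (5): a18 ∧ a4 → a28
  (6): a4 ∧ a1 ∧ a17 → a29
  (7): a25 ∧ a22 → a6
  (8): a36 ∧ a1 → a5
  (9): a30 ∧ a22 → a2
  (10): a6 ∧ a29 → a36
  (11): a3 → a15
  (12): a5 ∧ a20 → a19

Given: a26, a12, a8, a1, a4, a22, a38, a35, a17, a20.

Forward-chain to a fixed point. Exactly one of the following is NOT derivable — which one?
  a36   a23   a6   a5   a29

a23

Round 1 — (1), (6), derive a25, a29.
Round 2 — (7), derive a6.
Round 3 — (10), derive a36.
Round 4 — (8), derive a5.
Round 5 — (12), derive a19.
Derived: a5 (round 4), a36 (round 3), a6 (round 2), a29 (round 1). a23 never appears in any round.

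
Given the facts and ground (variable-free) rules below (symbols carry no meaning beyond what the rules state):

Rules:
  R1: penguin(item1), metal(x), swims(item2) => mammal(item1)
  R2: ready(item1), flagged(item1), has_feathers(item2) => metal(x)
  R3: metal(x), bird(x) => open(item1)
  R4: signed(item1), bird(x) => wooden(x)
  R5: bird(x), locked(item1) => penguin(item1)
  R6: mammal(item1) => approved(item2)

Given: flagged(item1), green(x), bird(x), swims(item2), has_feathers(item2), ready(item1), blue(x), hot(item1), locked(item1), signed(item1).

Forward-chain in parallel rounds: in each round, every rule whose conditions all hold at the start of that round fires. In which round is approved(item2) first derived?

3

Round 1: R2 [ready(item1), flagged(item1), has_feathers(item2) => metal(x)]; R4 [signed(item1), bird(x) => wooden(x)]; R5 [bird(x), locked(item1) => penguin(item1)]. Adds metal(x), wooden(x), penguin(item1).
Round 2: R1 [penguin(item1), metal(x), swims(item2) => mammal(item1)]; R3 [metal(x), bird(x) => open(item1)]. Adds mammal(item1), open(item1).
Round 3: R6 [mammal(item1) => approved(item2)]. Adds approved(item2).
approved(item2) first appears in round 3.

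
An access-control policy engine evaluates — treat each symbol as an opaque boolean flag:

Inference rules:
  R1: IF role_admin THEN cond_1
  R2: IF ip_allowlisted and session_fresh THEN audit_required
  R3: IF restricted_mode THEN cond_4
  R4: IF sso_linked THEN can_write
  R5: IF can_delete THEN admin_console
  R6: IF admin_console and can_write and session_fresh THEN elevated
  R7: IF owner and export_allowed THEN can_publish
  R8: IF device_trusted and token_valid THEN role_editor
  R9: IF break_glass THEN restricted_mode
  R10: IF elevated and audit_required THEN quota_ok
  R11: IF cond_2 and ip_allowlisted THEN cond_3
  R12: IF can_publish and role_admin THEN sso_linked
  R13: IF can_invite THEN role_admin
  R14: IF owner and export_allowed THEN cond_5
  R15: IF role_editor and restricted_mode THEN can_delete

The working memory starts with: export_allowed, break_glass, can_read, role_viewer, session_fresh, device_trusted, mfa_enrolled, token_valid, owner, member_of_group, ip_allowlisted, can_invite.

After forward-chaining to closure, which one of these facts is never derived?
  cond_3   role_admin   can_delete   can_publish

Round 1: R2 [IF ip_allowlisted and session_fresh THEN audit_required]; R7 [IF owner and export_allowed THEN can_publish]; R8 [IF device_trusted and token_valid THEN role_editor]; R9 [IF break_glass THEN restricted_mode]; R13 [IF can_invite THEN role_admin]; R14 [IF owner and export_allowed THEN cond_5]. New: audit_required, can_publish, role_editor, restricted_mode, role_admin, cond_5.
Round 2: R1 [IF role_admin THEN cond_1]; R3 [IF restricted_mode THEN cond_4]; R12 [IF can_publish and role_admin THEN sso_linked]; R15 [IF role_editor and restricted_mode THEN can_delete]. New: cond_1, cond_4, sso_linked, can_delete.
Round 3: R4 [IF sso_linked THEN can_write]; R5 [IF can_delete THEN admin_console]. New: can_write, admin_console.
Round 4: R6 [IF admin_console and can_write and session_fresh THEN elevated]. New: elevated.
Round 5: R10 [IF elevated and audit_required THEN quota_ok]. New: quota_ok.
Derived: can_delete (round 2), can_publish (round 1), role_admin (round 1). cond_3 never appears in any round.

cond_3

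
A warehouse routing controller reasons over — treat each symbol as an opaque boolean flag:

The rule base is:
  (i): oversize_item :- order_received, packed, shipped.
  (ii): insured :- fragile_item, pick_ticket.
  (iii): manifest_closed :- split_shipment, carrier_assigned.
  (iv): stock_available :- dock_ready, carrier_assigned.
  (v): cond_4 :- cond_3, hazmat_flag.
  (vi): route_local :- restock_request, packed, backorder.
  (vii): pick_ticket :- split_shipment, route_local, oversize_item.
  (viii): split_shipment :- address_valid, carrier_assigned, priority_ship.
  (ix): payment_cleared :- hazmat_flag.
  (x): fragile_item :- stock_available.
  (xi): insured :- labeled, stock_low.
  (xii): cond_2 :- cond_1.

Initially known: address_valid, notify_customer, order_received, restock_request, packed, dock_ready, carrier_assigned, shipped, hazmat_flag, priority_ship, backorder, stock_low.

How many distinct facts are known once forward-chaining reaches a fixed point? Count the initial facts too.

21

Round 1: (i) [oversize_item :- order_received, packed, shipped.]; (iv) [stock_available :- dock_ready, carrier_assigned.]; (vi) [route_local :- restock_request, packed, backorder.]; (viii) [split_shipment :- address_valid, carrier_assigned, priority_ship.]; (ix) [payment_cleared :- hazmat_flag.]. New: oversize_item, stock_available, route_local, split_shipment, payment_cleared.
Round 2: (iii) [manifest_closed :- split_shipment, carrier_assigned.]; (vii) [pick_ticket :- split_shipment, route_local, oversize_item.]; (x) [fragile_item :- stock_available.]. New: manifest_closed, pick_ticket, fragile_item.
Round 3: (ii) [insured :- fragile_item, pick_ticket.]. New: insured.
Closure: {address_valid, backorder, carrier_assigned, dock_ready, fragile_item, hazmat_flag, insured, manifest_closed, notify_customer, order_received, oversize_item, packed, payment_cleared, pick_ticket, priority_ship, restock_request, route_local, shipped, split_shipment, stock_available, stock_low} — 21 facts.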